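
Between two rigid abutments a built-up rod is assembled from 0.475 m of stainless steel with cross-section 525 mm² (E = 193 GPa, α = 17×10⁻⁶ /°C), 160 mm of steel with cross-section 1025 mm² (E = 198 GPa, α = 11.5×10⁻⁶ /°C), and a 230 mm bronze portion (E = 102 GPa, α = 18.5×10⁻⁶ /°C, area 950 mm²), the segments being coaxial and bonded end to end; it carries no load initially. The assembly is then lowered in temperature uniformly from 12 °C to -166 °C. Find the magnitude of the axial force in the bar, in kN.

With the walls removed the bar would change length by δ_free = Σ αᵢΔT Lᵢ = 17×10⁻⁶×178×475 + 11.5×10⁻⁶×178×160 + 18.5×10⁻⁶×178×230 = 2.522 mm.
Since the ends are fixed, an axial force P builds up, equal in every segment, with P · Σ Lᵢ/(AᵢEᵢ) = δ_free.
Σ Lᵢ/(AᵢEᵢ) = 475/(525×193×10³) + 160/(1025×198×10³) + 230/(950×102×10³) = 7.85×10⁻⁶ mm/N.
Hence P = δ_free / Σ(L/AE) = 2.522/7.85×10⁻⁶ = 321.3 kN (tensile).

P ≈ 321 kN (tensile)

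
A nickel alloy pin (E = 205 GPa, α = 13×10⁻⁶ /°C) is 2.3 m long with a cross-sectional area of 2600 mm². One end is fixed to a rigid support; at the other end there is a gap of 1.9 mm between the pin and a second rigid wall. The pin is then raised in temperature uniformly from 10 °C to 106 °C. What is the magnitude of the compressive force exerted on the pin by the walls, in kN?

Free thermal elongation = αΔT L = 13×10⁻⁶ × 96 × 2300 = 2.87 mm.
This exceeds the 1.9 mm gap, so the wall pushes back. The portion of expansion that must be recovered elastically is δ_free − gap = 2.87 − 1.9 = 0.9704 mm.
So σ = E(δ_free − g)/L = 205×10³ × 0.9704/2300 = 86.49 MPa.
Force on the wall = σA = 86.49 × 2600 mm² = 224.9 kN.

P ≈ 225 kN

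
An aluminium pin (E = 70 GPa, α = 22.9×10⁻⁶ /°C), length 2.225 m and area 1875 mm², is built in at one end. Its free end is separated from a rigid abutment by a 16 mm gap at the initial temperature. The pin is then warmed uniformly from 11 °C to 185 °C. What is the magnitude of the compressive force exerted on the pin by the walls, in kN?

Unrestrained expansion: δ_free = αΔT L = 22.9×10⁻⁶ × 174 × 2225 = 8.866 mm.
Since δ_free = 8.87 mm is less than the 16 mm gap, the pin never touches the wall. No axial force develops.

P ≈ 0 kN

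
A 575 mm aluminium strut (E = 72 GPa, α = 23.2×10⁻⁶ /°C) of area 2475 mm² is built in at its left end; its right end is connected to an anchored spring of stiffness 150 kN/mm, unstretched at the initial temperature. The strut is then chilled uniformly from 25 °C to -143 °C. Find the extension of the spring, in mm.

δ ≈ 1.51 mm

Free thermal contraction: δ_free = αΔT L = 23.2×10⁻⁶ × 168 × 575 = 2.241 mm.
With a force P in the spring, the elastic change of the strut is PL/(AE) and that of the spring is P/k; compatibility requires their sum to equal δ_free.
So P = δ_free / [L/(AE) + 1/k] = 2.241 / [ 575/(2475×72×10³) + 1/(150×10³) ].
P = 2.241 / 9.893×10⁻⁶ = 226500 N.
Spring extension = P/k = 226500/(150×10³) = 1.51 mm.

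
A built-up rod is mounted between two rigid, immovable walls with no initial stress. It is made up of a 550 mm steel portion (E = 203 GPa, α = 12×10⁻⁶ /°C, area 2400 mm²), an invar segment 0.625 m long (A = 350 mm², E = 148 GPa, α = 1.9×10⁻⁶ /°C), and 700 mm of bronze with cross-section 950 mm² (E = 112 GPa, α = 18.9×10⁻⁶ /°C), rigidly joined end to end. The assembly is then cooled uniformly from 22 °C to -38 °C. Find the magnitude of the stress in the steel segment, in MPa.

σ ≈ 26.6 MPa (tensile)

If the supports were absent, the total length change would be Σ αᵢΔT Lᵢ = 12×10⁻⁶×60×550 + 1.9×10⁻⁶×60×625 + 18.9×10⁻⁶×60×700 = 1.261 mm.
The rigid supports impose zero overall length change; the single axial force P common to all segments must satisfy P Σ Lᵢ/(AᵢEᵢ) = δ_free.
Σ Lᵢ/(AᵢEᵢ) = 550/(2400×203×10³) + 625/(350×148×10³) + 700/(950×112×10³) = 1.977×10⁻⁵ mm/N.
So P = 1.261 / 1.977×10⁻⁵ = 63.77 kN, tensile.
σ_{steel} = P / A = 63770 / 2400 = 26.57 MPa.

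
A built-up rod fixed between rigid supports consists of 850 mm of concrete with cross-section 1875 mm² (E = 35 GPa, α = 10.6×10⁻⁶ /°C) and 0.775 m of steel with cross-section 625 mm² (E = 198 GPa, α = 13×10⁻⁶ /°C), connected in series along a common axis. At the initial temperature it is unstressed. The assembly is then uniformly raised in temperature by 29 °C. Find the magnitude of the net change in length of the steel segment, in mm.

Free thermal expansion of the whole bar: Σ αᵢΔT Lᵢ = 10.6×10⁻⁶×29×850 + 13×10⁻⁶×29×775 = 0.5535 mm.
The rigid supports impose zero overall length change; the single axial force P common to all segments must satisfy P Σ Lᵢ/(AᵢEᵢ) = δ_free.
Σ Lᵢ/(AᵢEᵢ) = 850/(1875×35×10³) + 775/(625×198×10³) = 1.922×10⁻⁵ mm/N.
So P = 0.5535 / 1.922×10⁻⁵ = 28.8 kN, compressive.
For the steel segment, free thermal change = 13×10⁻⁶×29×775 = 0.2922 mm and elastic change from P = 28800×775/(625×198×10³) = 0.1804 mm; these oppose, so the net change is 0.112 mm (segment lengthens).

|ΔL| ≈ 0.112 mm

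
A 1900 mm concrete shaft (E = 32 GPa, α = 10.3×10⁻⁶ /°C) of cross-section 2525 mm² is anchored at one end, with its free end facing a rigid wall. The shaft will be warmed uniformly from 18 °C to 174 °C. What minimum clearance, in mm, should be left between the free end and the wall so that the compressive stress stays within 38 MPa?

Free expansion if unrestrained: δ_free = αΔT L = 10.3×10⁻⁶ × 156 × 1900 = 3.053 mm.
At the allowable stress the elastic shortening the wall may impose is σL/E = 38 × 1900 / (32×10³) = 2.256 mm.
So the gap has to take up the difference, g_min = δ_free − σL/E = 3.053 − 2.256 = 0.7967 mm.

g ≈ 0.797 mm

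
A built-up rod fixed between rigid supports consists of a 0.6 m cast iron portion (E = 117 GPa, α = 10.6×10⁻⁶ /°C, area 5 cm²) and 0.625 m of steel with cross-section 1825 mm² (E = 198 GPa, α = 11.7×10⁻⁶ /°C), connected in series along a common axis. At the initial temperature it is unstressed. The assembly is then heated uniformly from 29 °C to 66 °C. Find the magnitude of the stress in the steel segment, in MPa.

σ ≈ 23.1 MPa (compressive)

If the supports were absent, the total length change would be Σ αᵢΔT Lᵢ = 10.6×10⁻⁶×37×600 + 11.7×10⁻⁶×37×625 = 0.5059 mm.
The walls prevent any net length change, so an axial force P (same in every segment) develops. Compatibility: P · Σ Lᵢ/(AᵢEᵢ) = δ_free.
The series flexibility is Σ Lᵢ/(AᵢEᵢ) = 600/(500×117×10³) + 625/(1825×198×10³) = 1.199×10⁻⁵ mm/N.
So P = 0.5059 / 1.199×10⁻⁵ = 42.21 kN, compressive.
σ_{steel} = P / A = 42210 / 1825 = 23.13 MPa.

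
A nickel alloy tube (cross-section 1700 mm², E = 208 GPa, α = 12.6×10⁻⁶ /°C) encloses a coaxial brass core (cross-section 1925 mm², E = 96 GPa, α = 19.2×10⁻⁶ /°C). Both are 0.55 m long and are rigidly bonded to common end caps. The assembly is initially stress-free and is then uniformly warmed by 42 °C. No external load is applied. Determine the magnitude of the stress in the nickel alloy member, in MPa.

σ ≈ 19.8 MPa (tensile)

Both members must finish at the same length. With the larger α, the brass tends to over-expand; the plates restrain it, putting the brass in compression and the nickel alloy in tension. With no external load the two internal forces are equal and opposite, magnitude P.
Setting the final lengths equal and cancelling L: (α₁ − α₂)ΔT = P/(A₁E₁) + P/(A₂E₂).
|α₁ − α₂|·ΔT = 6.6×10⁻⁶ × 42 = 0.0002772.
1/(A₁E₁) + 1/(A₂E₂) = 1/(1700×208×10³) + 1/(1925×96×10³) = 8.239×10⁻⁹ N⁻¹.
P = 0.0002772 / 8.239×10⁻⁹ = 33640 N = 33.64 kN.
σ_{nickel alloy} = P/A₁ = 33640/1700 = 19.79 MPa, tensile.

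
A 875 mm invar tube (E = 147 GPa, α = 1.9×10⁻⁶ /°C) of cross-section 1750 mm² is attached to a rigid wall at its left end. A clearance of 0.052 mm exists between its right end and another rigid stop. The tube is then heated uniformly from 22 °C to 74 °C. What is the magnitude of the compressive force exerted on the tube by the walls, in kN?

Free thermal elongation = αΔT L = 1.9×10⁻⁶ × 52 × 875 = 0.08645 mm.
The gap closes (δ_free > 0.052 mm) and the wall then resists a further 0.08645 − 0.052 = 0.03445 mm of expansion.
That suppressed elongation corresponds to σ = E·Δ/L = 147×10³ × 0.03445/875 = 5.788 MPa.
P = σA = 5.788 × 1750 = 10.13 kN.

P ≈ 10.1 kN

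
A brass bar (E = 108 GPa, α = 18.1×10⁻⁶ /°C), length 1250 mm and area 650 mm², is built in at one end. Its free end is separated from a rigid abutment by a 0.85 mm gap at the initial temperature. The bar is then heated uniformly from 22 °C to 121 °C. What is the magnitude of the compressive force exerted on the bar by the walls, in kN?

Free thermal elongation = αΔT L = 18.1×10⁻⁶ × 99 × 1250 = 2.24 mm.
The gap closes (δ_free > 0.85 mm) and the wall then resists a further 2.24 − 0.85 = 1.39 mm of expansion.
Compatibility: PL/(AE) = 1.39 mm, so σ = P/A = E × (1.39/1250) = 120.1 MPa.
P = σA = 120.1 × 650 = 78.06 kN.

P ≈ 78.1 kN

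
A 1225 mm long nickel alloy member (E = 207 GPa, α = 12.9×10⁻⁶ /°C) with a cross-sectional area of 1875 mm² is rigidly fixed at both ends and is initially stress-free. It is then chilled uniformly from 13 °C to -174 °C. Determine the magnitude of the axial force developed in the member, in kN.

P ≈ 936 kN (tensile)

With zero net strain, σ = E·αΔT = 207 GPa × 12.9×10⁻⁶ × 187 = 499.3 MPa.
P = AEαΔT = 1875 × 207×10³ × 12.9×10⁻⁶ × 187 = 936.3 kN (tensile).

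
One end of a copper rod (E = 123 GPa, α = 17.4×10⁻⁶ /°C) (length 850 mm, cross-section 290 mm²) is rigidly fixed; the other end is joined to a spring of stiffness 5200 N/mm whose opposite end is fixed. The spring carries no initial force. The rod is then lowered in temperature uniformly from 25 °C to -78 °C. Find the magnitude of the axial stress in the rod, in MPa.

The unrestrained thermal change is αΔT L = 17.4×10⁻⁶ × 103 × 850 = 1.523 mm.
Let P be the tensile force in the spring. The rod extends elastically by PL/(AE) and the spring stretches by P/k; together these equal δ_free.
So P = δ_free / [L/(AE) + 1/k] = 1.523 / [ 850/(290×123×10³) + 1/(5200) ].
P = 1.523 / 0.0002161 = 7048 N.
σ = P/A = 7048/290 = 24.3 MPa.

σ ≈ 24.3 MPa (tensile)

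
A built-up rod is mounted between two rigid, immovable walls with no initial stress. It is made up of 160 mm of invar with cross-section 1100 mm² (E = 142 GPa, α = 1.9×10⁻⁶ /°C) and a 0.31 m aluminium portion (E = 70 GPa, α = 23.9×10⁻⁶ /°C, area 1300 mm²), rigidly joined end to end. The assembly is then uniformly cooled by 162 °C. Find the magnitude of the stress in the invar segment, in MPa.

σ ≈ 256 MPa (tensile)

If the supports were absent, the total length change would be Σ αᵢΔT Lᵢ = 1.9×10⁻⁶×162×160 + 23.9×10⁻⁶×162×310 = 1.25 mm.
The walls prevent any net length change, so an axial force P (same in every segment) develops. Compatibility: P · Σ Lᵢ/(AᵢEᵢ) = δ_free.
Σ Lᵢ/(AᵢEᵢ) = 160/(1100×142×10³) + 310/(1300×70×10³) = 4.431×10⁻⁶ mm/N.
P = 1.25 / 4.431×10⁻⁶ = 282000 N = 282 kN, tensile.
σ_{invar} = P / A = 282000 / 1100 = 256.4 MPa.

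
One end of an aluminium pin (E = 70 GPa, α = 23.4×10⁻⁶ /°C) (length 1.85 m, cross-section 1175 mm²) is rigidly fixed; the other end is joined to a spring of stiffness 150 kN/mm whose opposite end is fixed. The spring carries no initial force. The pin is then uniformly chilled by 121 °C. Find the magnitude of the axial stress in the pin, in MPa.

If the spring were absent the pin would shorten by αΔT L = 23.4×10⁻⁶ × 121 × 1850 = 5.238 mm.
Let P be the tensile force in the spring. The pin extends elastically by PL/(AE) and the spring stretches by P/k; together these equal δ_free.
P [ L/(AE) + 1/k ] = δ_free → P [ 1850/(1175×70×10³) + 1/(150×10³) ] = 5.238.
P = 5.238 / 2.916×10⁻⁵ = 179600 N.
σ = P/A = 179600/1175 = 152.9 MPa.

σ ≈ 153 MPa (tensile)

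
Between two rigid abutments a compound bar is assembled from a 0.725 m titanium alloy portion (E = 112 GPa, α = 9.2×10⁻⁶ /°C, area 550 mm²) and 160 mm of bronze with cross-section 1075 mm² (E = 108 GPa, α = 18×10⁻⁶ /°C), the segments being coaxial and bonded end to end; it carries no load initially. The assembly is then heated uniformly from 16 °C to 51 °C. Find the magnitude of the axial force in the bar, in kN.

With the walls removed the bar would change length by δ_free = Σ αᵢΔT Lᵢ = 9.2×10⁻⁶×35×725 + 18×10⁻⁶×35×160 = 0.3342 mm.
The rigid supports impose zero overall length change; the single axial force P common to all segments must satisfy P Σ Lᵢ/(AᵢEᵢ) = δ_free.
The series flexibility is Σ Lᵢ/(AᵢEᵢ) = 725/(550×112×10³) + 160/(1075×108×10³) = 1.315×10⁻⁵ mm/N.
Hence P = δ_free / Σ(L/AE) = 0.3342/1.315×10⁻⁵ = 25.42 kN (compressive).

P ≈ 25.4 kN (compressive)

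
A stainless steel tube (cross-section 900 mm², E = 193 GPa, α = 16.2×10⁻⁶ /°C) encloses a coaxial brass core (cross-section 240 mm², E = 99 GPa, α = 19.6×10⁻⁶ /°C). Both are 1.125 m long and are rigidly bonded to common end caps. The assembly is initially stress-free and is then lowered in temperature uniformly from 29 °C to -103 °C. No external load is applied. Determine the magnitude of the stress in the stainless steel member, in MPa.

Equilibrium of a rigid end plate with no external load gives equal and opposite internal forces ±P in the two members. Since α_{brass} > α_{stainless steel}, cooling drives the brass into tension and the stainless steel into compression.
Setting the final lengths equal and cancelling L: (α₁ − α₂)ΔT = P/(A₁E₁) + P/(A₂E₂).
|α₁ − α₂|·ΔT = 3.4×10⁻⁶ × 132 = 0.0004488.
1/(A₁E₁) + 1/(A₂E₂) = 1/(900×193×10³) + 1/(240×99×10³) = 4.784×10⁻⁸ N⁻¹.
So P = 0.0004488 / 4.784×10⁻⁸ = 9.38 kN.
σ_{stainless steel} = P/A₁ = 9380/900 = 10.42 MPa, compressive.

σ ≈ 10.4 MPa (compressive)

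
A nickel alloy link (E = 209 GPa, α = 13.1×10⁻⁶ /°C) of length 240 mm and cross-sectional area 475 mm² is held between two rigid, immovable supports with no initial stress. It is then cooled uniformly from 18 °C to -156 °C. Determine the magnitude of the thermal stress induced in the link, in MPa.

The supports are rigid, so the total axial strain is zero. The restrained thermal strain is ε = αΔT = 13.1×10⁻⁶ × 174 = 2279.4×10⁻⁶.
σ = EαΔT = 209×10³ × 13.1×10⁻⁶ × 174 = 476.4 MPa (tensile; the link is trying to contract).

σ ≈ 476 MPa (tensile)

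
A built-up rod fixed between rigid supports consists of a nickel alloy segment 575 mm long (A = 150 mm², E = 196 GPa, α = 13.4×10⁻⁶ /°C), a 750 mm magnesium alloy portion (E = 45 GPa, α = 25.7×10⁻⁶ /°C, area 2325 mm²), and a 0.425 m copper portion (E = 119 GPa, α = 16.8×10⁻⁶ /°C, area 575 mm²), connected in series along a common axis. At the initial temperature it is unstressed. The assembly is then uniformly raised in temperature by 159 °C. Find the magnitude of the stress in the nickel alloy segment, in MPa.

If the supports were absent, the total length change would be Σ αᵢΔT Lᵢ = 13.4×10⁻⁶×159×575 + 25.7×10⁻⁶×159×750 + 16.8×10⁻⁶×159×425 = 5.425 mm.
The walls prevent any net length change, so an axial force P (same in every segment) develops. Compatibility: P · Σ Lᵢ/(AᵢEᵢ) = δ_free.
The series flexibility is Σ Lᵢ/(AᵢEᵢ) = 575/(150×196×10³) + 750/(2325×45×10³) + 425/(575×119×10³) = 3.294×10⁻⁵ mm/N.
P = 5.425 / 3.294×10⁻⁵ = 164700 N = 164.7 kN, compressive.
σ_{nickel alloy} = P / A = 164700 / 150 = 1098 MPa.

σ ≈ 1100 MPa (compressive)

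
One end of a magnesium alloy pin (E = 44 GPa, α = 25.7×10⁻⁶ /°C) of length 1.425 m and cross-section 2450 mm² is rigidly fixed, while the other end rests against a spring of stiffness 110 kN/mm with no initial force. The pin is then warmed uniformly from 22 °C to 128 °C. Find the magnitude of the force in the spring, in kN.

P ≈ 174 kN

Free thermal expansion: δ_free = αΔT L = 25.7×10⁻⁶ × 106 × 1425 = 3.882 mm.
With a force P in the spring, the elastic change of the pin is PL/(AE) and that of the spring is P/k; compatibility requires their sum to equal δ_free.
So P = δ_free / [L/(AE) + 1/k] = 3.882 / [ 1425/(2450×44×10³) + 1/(110×10³) ].
P = 3.882 / 2.231×10⁻⁵ = 174000 N.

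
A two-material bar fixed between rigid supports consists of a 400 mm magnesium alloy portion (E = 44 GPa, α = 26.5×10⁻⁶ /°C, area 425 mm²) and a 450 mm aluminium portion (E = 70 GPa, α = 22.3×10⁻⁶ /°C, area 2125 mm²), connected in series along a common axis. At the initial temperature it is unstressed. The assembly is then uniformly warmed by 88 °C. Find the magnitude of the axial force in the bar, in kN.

P ≈ 74.4 kN (compressive)

Free thermal expansion of the whole bar: Σ αᵢΔT Lᵢ = 26.5×10⁻⁶×88×400 + 22.3×10⁻⁶×88×450 = 1.816 mm.
Since the ends are fixed, an axial force P builds up, equal in every segment, with P · Σ Lᵢ/(AᵢEᵢ) = δ_free.
The series flexibility is Σ Lᵢ/(AᵢEᵢ) = 400/(425×44×10³) + 450/(2125×70×10³) = 2.442×10⁻⁵ mm/N.
So P = 1.816 / 2.442×10⁻⁵ = 74.37 kN, compressive.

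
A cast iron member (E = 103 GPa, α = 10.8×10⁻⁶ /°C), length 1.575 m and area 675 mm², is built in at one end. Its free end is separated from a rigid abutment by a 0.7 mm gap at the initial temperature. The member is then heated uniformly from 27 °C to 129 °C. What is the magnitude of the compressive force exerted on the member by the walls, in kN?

P ≈ 45.7 kN

Unrestrained expansion: δ_free = αΔT L = 10.8×10⁻⁶ × 102 × 1575 = 1.735 mm.
This exceeds the 0.7 mm gap, so the wall pushes back. The portion of expansion that must be recovered elastically is δ_free − gap = 1.735 − 0.7 = 1.035 mm.
So σ = E(δ_free − g)/L = 103×10³ × 1.035/1575 = 67.69 MPa.
Force on the wall = σA = 67.69 × 675 mm² = 45.69 kN.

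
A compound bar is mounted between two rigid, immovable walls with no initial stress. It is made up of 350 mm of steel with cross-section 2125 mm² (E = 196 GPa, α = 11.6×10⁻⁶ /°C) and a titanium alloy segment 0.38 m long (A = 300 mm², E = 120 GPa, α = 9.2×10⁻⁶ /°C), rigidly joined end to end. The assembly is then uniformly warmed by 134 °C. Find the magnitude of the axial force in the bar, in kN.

P ≈ 88.8 kN (compressive)

With the walls removed the bar would change length by δ_free = Σ αᵢΔT Lᵢ = 11.6×10⁻⁶×134×350 + 9.2×10⁻⁶×134×380 = 1.013 mm.
The rigid supports impose zero overall length change; the single axial force P common to all segments must satisfy P Σ Lᵢ/(AᵢEᵢ) = δ_free.
Σ Lᵢ/(AᵢEᵢ) = 350/(2125×196×10³) + 380/(300×120×10³) = 1.14×10⁻⁵ mm/N.
Hence P = δ_free / Σ(L/AE) = 1.013/1.14×10⁻⁵ = 88.85 kN (compressive).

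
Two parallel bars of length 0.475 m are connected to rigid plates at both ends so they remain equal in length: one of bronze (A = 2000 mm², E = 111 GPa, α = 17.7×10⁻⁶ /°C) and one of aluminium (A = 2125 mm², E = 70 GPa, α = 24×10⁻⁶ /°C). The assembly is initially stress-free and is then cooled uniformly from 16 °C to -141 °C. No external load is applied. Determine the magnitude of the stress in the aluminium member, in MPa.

σ ≈ 41.5 MPa (tensile)

Both members must finish at the same length. With the larger α, the aluminium tends to over-contract; the plates restrain it, putting the aluminium in tension and the bronze in compression. With no external load the two internal forces are equal and opposite, magnitude P.
Compatibility of the two members (thermal + elastic change equal): (α₁ − α₂)ΔT = P·[1/(A₁E₁) + 1/(A₂E₂)].
|α₁ − α₂|·ΔT = 6.3×10⁻⁶ × 157 = 0.0009891.
1/(A₁E₁) + 1/(A₂E₂) = 1/(2000×111×10³) + 1/(2125×70×10³) = 1.123×10⁻⁸ N⁻¹.
P = 0.0009891 / 1.123×10⁻⁸ = 88100 N = 88.1 kN.
σ_{aluminium} = P/A₂ = 88100/2125 = 41.46 MPa, tensile.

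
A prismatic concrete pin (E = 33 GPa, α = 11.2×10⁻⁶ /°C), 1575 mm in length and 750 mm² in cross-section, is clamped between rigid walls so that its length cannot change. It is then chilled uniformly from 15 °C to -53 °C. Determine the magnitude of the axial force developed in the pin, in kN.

P ≈ 18.8 kN (tensile)

With zero net strain, σ = E·αΔT = 33 GPa × 11.2×10⁻⁶ × 68 = 25.13 MPa.
P = AEαΔT = 750 × 33×10³ × 11.2×10⁻⁶ × 68 = 18.85 kN (tensile).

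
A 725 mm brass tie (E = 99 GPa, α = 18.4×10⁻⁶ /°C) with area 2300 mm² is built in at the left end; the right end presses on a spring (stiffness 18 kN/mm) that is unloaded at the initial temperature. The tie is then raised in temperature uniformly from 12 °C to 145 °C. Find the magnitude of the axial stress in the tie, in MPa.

If the spring were absent the tie would lengthen by αΔT L = 18.4×10⁻⁶ × 133 × 725 = 1.774 mm.
Let P be the compressive force at the spring. The tie shortens elastically by PL/(AE) and the spring compresses by P/k; together these equal δ_free.
P [ L/(AE) + 1/k ] = δ_free → P [ 725/(2300×99×10³) + 1/(18×10³) ] = 1.774.
P = 1.774 / 5.874×10⁻⁵ = 30200 N.
σ = P/A = 30200/2300 = 13.13 MPa.

σ ≈ 13.1 MPa (compressive)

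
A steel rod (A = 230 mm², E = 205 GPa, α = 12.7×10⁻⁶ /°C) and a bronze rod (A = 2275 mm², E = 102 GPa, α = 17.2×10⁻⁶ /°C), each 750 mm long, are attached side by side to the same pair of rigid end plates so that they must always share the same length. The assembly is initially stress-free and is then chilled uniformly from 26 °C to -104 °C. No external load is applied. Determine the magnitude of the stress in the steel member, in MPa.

σ ≈ 99.7 MPa (compressive)

Both members must finish at the same length. With the larger α, the bronze tends to over-contract; the plates restrain it, putting the bronze in tension and the steel in compression. With no external load the two internal forces are equal and opposite, magnitude P.
Compatibility of the two members (thermal + elastic change equal): (α₁ − α₂)ΔT = P·[1/(A₁E₁) + 1/(A₂E₂)].
|α₁ − α₂|·ΔT = 4.5×10⁻⁶ × 130 = 0.000585.
1/(A₁E₁) + 1/(A₂E₂) = 1/(230×205×10³) + 1/(2275×102×10³) = 2.552×10⁻⁸ N⁻¹.
So P = 0.000585 / 2.552×10⁻⁸ = 22.92 kN.
σ_{steel} = P/A₁ = 22920/230 = 99.67 MPa, compressive.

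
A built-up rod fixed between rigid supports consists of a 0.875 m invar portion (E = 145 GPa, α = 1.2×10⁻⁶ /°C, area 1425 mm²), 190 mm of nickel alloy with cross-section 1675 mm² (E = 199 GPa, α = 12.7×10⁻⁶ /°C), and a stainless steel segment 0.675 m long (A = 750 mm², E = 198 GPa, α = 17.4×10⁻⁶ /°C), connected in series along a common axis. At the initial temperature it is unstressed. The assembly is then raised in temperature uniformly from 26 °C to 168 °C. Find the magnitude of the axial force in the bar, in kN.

P ≈ 231 kN (compressive)

If the supports were absent, the total length change would be Σ αᵢΔT Lᵢ = 1.2×10⁻⁶×142×875 + 12.7×10⁻⁶×142×190 + 17.4×10⁻⁶×142×675 = 2.16 mm.
The rigid supports impose zero overall length change; the single axial force P common to all segments must satisfy P Σ Lᵢ/(AᵢEᵢ) = δ_free.
The series flexibility is Σ Lᵢ/(AᵢEᵢ) = 875/(1425×145×10³) + 190/(1675×199×10³) + 675/(750×198×10³) = 9.35×10⁻⁶ mm/N.
P = 2.16 / 9.35×10⁻⁶ = 231000 N = 231 kN, compressive.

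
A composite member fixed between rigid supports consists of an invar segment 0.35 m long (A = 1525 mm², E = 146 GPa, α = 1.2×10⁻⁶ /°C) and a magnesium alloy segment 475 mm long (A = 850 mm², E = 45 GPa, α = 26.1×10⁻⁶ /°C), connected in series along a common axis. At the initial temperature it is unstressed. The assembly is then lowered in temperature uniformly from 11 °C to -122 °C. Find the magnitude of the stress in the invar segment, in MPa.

With the walls removed the bar would change length by δ_free = Σ αᵢΔT Lᵢ = 1.2×10⁻⁶×133×350 + 26.1×10⁻⁶×133×475 = 1.705 mm.
The rigid supports impose zero overall length change; the single axial force P common to all segments must satisfy P Σ Lᵢ/(AᵢEᵢ) = δ_free.
The series flexibility is Σ Lᵢ/(AᵢEᵢ) = 350/(1525×146×10³) + 475/(850×45×10³) = 1.399×10⁻⁵ mm/N.
P = 1.705 / 1.399×10⁻⁵ = 121900 N = 121.9 kN, tensile.
σ_{invar} = P / A = 121900 / 1525 = 79.9 MPa.

σ ≈ 79.9 MPa (tensile)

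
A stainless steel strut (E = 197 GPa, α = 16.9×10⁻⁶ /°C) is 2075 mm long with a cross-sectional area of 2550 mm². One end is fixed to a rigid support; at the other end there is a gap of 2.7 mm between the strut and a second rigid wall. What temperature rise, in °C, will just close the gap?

The gap closes when αΔT L = 2.7 mm, since the strut is still unstressed at that instant.
ΔT = 2.7 / (16.9×10⁻⁶ × 2075) = 76.99 °C.

ΔT ≈ 77 °C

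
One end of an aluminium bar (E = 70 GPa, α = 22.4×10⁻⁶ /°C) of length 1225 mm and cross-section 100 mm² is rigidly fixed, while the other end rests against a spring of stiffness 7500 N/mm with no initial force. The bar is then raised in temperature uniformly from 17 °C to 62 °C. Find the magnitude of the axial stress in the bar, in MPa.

Free thermal expansion: δ_free = αΔT L = 22.4×10⁻⁶ × 45 × 1225 = 1.235 mm.
With a force P in the spring, the elastic change of the bar is PL/(AE) and that of the spring is P/k; compatibility requires their sum to equal δ_free.
P [ L/(AE) + 1/k ] = δ_free → P [ 1225/(100×70×10³) + 1/(7500) ] = 1.235.
P = 1.235 / 0.0003083 = 4005 N.
σ = P/A = 4005/100 = 40.05 MPa.

σ ≈ 40 MPa (compressive)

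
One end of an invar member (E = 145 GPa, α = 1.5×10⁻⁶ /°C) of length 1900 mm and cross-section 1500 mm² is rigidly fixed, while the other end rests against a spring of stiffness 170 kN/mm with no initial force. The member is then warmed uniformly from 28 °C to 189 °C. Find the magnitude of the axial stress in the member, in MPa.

If the spring were absent the member would lengthen by αΔT L = 1.5×10⁻⁶ × 161 × 1900 = 0.4589 mm.
With a force P in the spring, the elastic change of the member is PL/(AE) and that of the spring is P/k; compatibility requires their sum to equal δ_free.
P [ L/(AE) + 1/k ] = δ_free → P [ 1900/(1500×145×10³) + 1/(170×10³) ] = 0.4589.
P = 0.4589 / 1.462×10⁻⁵ = 31390 N.
σ = P/A = 31390/1500 = 20.93 MPa.

σ ≈ 20.9 MPa (compressive)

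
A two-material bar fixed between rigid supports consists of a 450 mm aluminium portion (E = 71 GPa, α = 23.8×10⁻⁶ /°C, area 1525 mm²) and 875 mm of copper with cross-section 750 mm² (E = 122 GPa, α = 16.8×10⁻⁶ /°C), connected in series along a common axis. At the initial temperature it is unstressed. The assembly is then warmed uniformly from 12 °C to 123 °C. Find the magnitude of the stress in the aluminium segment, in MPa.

If the supports were absent, the total length change would be Σ αᵢΔT Lᵢ = 23.8×10⁻⁶×111×450 + 16.8×10⁻⁶×111×875 = 2.821 mm.
The rigid supports impose zero overall length change; the single axial force P common to all segments must satisfy P Σ Lᵢ/(AᵢEᵢ) = δ_free.
Σ Lᵢ/(AᵢEᵢ) = 450/(1525×71×10³) + 875/(750×122×10³) = 1.372×10⁻⁵ mm/N.
So P = 2.821 / 1.372×10⁻⁵ = 205.6 kN, compressive.
σ_{aluminium} = P / A = 205600 / 1525 = 134.8 MPa.

σ ≈ 135 MPa (compressive)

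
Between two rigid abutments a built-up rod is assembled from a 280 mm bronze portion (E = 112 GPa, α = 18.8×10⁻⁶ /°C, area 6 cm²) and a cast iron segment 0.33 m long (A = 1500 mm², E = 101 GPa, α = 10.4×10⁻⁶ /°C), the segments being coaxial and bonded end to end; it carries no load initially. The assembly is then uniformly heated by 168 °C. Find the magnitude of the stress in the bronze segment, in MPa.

σ ≈ 384 MPa (compressive)

With the walls removed the bar would change length by δ_free = Σ αᵢΔT Lᵢ = 18.8×10⁻⁶×168×280 + 10.4×10⁻⁶×168×330 = 1.461 mm.
Since the ends are fixed, an axial force P builds up, equal in every segment, with P · Σ Lᵢ/(AᵢEᵢ) = δ_free.
The series flexibility is Σ Lᵢ/(AᵢEᵢ) = 280/(600×112×10³) + 330/(1500×101×10³) = 6.345×10⁻⁶ mm/N.
P = 1.461 / 6.345×10⁻⁶ = 230300 N = 230.3 kN, compressive.
σ_{bronze} = P / A = 230300 / 600 = 383.8 MPa.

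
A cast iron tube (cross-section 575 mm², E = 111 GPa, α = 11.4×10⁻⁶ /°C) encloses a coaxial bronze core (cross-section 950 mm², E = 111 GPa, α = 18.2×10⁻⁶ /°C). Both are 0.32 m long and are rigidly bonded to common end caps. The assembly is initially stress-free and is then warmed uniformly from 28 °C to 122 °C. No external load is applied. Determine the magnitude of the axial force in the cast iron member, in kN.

P ≈ 25.4 kN (tensile in the cast iron)

Both members must finish at the same length. With the larger α, the bronze tends to over-expand; the plates restrain it, putting the bronze in compression and the cast iron in tension. With no external load the two internal forces are equal and opposite, magnitude P.
Setting the final lengths equal and cancelling L: (α₁ − α₂)ΔT = P/(A₁E₁) + P/(A₂E₂).
|α₁ − α₂|·ΔT = 6.8×10⁻⁶ × 94 = 0.0006392.
1/(A₁E₁) + 1/(A₂E₂) = 1/(575×111×10³) + 1/(950×111×10³) = 2.515×10⁻⁸ N⁻¹.
P = 0.0006392 / 2.515×10⁻⁸ = 25410 N = 25.41 kN.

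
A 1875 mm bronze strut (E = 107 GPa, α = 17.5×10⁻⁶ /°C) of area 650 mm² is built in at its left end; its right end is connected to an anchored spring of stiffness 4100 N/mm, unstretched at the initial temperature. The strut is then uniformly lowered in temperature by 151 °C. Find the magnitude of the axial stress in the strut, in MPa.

If the spring were absent the strut would shorten by αΔT L = 17.5×10⁻⁶ × 151 × 1875 = 4.955 mm.
Let P be the tensile force in the spring. The strut extends elastically by PL/(AE) and the spring stretches by P/k; together these equal δ_free.
So P = δ_free / [L/(AE) + 1/k] = 4.955 / [ 1875/(650×107×10³) + 1/(4100) ].
P = 4.955 / 0.0002709 = 18290 N.
σ = P/A = 18290/650 = 28.14 MPa.

σ ≈ 28.1 MPa (tensile)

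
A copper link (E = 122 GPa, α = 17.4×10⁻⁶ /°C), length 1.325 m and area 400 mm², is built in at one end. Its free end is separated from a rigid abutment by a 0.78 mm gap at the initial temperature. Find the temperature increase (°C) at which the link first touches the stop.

ΔT ≈ 33.8 °C

The gap closes when αΔT L = 0.78 mm, since the link is still unstressed at that instant.
ΔT = 0.78 / (17.4×10⁻⁶ × 1325) = 33.83 °C.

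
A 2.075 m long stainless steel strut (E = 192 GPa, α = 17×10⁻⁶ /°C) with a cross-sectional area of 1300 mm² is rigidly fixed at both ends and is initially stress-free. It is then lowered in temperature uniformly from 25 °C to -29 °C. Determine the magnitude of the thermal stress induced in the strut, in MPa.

σ ≈ 176 MPa (tensile)

With length fixed, the mechanical strain must cancel the thermal strain αΔT = 17×10⁻⁶ × 54 = 918×10⁻⁶.
The stress required to suppress this strain is σ = Eε = 192×10³ × 918×10⁻⁶ = 176.3 MPa, tensile since the strut is trying to contract.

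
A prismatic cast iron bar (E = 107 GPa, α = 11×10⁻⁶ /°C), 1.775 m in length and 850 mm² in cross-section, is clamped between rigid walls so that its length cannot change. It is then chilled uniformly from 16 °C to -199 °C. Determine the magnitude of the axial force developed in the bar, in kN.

P ≈ 215 kN (tensile)

Full restraint means ε = 0, so the stress is σ = EαΔT = 107×10³ × 11×10⁻⁶ × 215 = 253.1 MPa.
Then P = σA = 253.1 × 850 mm² = 215.1 kN, tensile.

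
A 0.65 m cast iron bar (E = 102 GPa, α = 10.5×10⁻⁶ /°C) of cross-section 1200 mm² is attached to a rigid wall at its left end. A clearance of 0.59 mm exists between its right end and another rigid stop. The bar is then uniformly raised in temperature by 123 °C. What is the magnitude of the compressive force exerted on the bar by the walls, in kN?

Free thermal elongation = αΔT L = 10.5×10⁻⁶ × 123 × 650 = 0.8395 mm.
This exceeds the 0.59 mm gap, so the wall pushes back. The portion of expansion that must be recovered elastically is δ_free − gap = 0.8395 − 0.59 = 0.2495 mm.
So σ = E(δ_free − g)/L = 102×10³ × 0.2495/650 = 39.15 MPa.
Force on the wall = σA = 39.15 × 1200 mm² = 46.98 kN.

P ≈ 47 kN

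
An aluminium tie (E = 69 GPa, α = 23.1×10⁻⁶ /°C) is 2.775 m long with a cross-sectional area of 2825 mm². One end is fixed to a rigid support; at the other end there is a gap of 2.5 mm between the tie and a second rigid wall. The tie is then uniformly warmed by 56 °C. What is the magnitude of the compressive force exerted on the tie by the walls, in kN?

Free thermal elongation = αΔT L = 23.1×10⁻⁶ × 56 × 2775 = 3.59 mm.
The gap closes (δ_free > 2.5 mm) and the wall then resists a further 3.59 − 2.5 = 1.09 mm of expansion.
So σ = E(δ_free − g)/L = 69×10³ × 1.09/2775 = 27.1 MPa.
P = σA = 27.1 × 2825 = 76.55 kN.

P ≈ 76.5 kN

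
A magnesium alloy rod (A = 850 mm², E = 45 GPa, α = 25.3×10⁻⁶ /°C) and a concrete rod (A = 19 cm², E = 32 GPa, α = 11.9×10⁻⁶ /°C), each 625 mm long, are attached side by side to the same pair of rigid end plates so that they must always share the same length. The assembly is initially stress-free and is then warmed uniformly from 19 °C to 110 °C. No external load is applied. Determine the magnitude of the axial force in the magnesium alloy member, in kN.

P ≈ 28.6 kN (compressive in the magnesium alloy)

Both members must finish at the same length. With the larger α, the magnesium alloy tends to over-expand; the plates restrain it, putting the magnesium alloy in compression and the concrete in tension. With no external load the two internal forces are equal and opposite, magnitude P.
Equating the net (thermal + elastic) strains gives |α₁ − α₂|·ΔT = P·[1/(A₁E₁) + 1/(A₂E₂)].
|α₁ − α₂|·ΔT = 13.4×10⁻⁶ × 91 = 0.001219.
1/(A₁E₁) + 1/(A₂E₂) = 1/(850×45×10³) + 1/(1900×32×10³) = 4.259×10⁻⁸ N⁻¹.
P = 0.001219 / 4.259×10⁻⁸ = 28630 N = 28.63 kN.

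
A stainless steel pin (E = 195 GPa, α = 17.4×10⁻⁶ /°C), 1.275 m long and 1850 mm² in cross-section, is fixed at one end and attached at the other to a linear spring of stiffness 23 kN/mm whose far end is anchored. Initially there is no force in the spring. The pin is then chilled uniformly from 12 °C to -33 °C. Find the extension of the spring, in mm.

δ ≈ 0.923 mm

The unrestrained thermal change is αΔT L = 17.4×10⁻⁶ × 45 × 1275 = 0.9983 mm.
With a force P in the spring, the elastic change of the pin is PL/(AE) and that of the spring is P/k; compatibility requires their sum to equal δ_free.
So P = δ_free / [L/(AE) + 1/k] = 0.9983 / [ 1275/(1850×195×10³) + 1/(23×10³) ].
P = 0.9983 / 4.701×10⁻⁵ = 21240 N.
Spring extension = P/k = 21240/(23×10³) = 0.9233 mm.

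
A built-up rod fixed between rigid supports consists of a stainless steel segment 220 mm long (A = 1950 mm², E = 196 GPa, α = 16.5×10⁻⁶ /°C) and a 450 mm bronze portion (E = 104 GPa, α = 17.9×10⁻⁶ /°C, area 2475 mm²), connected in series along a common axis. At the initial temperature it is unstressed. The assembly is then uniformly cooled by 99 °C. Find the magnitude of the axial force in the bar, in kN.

P ≈ 498 kN (tensile)

With the walls removed the bar would change length by δ_free = Σ αᵢΔT Lᵢ = 16.5×10⁻⁶×99×220 + 17.9×10⁻⁶×99×450 = 1.157 mm.
The walls prevent any net length change, so an axial force P (same in every segment) develops. Compatibility: P · Σ Lᵢ/(AᵢEᵢ) = δ_free.
Σ Lᵢ/(AᵢEᵢ) = 220/(1950×196×10³) + 450/(2475×104×10³) = 2.324×10⁻⁶ mm/N.
Hence P = δ_free / Σ(L/AE) = 1.157/2.324×10⁻⁶ = 497.8 kN (tensile).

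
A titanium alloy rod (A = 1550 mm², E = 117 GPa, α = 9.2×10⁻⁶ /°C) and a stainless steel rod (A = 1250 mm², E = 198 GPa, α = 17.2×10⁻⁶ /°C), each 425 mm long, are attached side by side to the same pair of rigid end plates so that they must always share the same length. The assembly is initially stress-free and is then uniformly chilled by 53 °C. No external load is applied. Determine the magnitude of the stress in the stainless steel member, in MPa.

The stainless steel has the larger α, so on cooling it would change length more than the titanium alloy if both were free. The rigid plates force a common final length, so the stainless steel is put into tension and the titanium alloy into compression, with equal and opposite forces P (no external load).
Setting the final lengths equal and cancelling L: (α₁ − α₂)ΔT = P/(A₁E₁) + P/(A₂E₂).
|α₁ − α₂|·ΔT = 8×10⁻⁶ × 53 = 0.000424.
1/(A₁E₁) + 1/(A₂E₂) = 1/(1550×117×10³) + 1/(1250×198×10³) = 9.555×10⁻⁹ N⁻¹.
So P = 0.000424 / 9.555×10⁻⁹ = 44.38 kN.
σ_{stainless steel} = P/A₂ = 44380/1250 = 35.5 MPa, tensile.

σ ≈ 35.5 MPa (tensile)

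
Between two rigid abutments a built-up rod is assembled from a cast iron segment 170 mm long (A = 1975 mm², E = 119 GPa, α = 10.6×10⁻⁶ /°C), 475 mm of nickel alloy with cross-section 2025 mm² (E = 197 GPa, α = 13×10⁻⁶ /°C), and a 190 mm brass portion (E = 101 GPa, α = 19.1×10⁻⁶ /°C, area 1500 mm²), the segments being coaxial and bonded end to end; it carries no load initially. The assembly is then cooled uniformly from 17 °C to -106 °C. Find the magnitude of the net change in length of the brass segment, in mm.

|ΔL| ≈ 0.119 mm

With the walls removed the bar would change length by δ_free = Σ αᵢΔT Lᵢ = 10.6×10⁻⁶×123×170 + 13×10⁻⁶×123×475 + 19.1×10⁻⁶×123×190 = 1.428 mm.
Since the ends are fixed, an axial force P builds up, equal in every segment, with P · Σ Lᵢ/(AᵢEᵢ) = δ_free.
The series flexibility is Σ Lᵢ/(AᵢEᵢ) = 170/(1975×119×10³) + 475/(2025×197×10³) + 190/(1500×101×10³) = 3.168×10⁻⁶ mm/N.
Hence P = δ_free / Σ(L/AE) = 1.428/3.168×10⁻⁶ = 450.6 kN (tensile).
For the brass segment, free thermal change = 19.1×10⁻⁶×123×190 = 0.4464 mm and elastic change from P = 450600×190/(1500×101×10³) = 0.5651 mm; these oppose, so the net change is 0.119 mm (segment lengthens).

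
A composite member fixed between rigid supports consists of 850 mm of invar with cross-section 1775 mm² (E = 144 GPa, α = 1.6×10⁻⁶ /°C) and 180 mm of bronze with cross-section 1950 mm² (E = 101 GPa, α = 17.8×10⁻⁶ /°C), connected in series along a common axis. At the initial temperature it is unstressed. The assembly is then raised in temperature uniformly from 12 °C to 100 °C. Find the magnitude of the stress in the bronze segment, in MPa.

Free thermal expansion of the whole bar: Σ αᵢΔT Lᵢ = 1.6×10⁻⁶×88×850 + 17.8×10⁻⁶×88×180 = 0.4016 mm.
The walls prevent any net length change, so an axial force P (same in every segment) develops. Compatibility: P · Σ Lᵢ/(AᵢEᵢ) = δ_free.
Σ Lᵢ/(AᵢEᵢ) = 850/(1775×144×10³) + 180/(1950×101×10³) = 4.239×10⁻⁶ mm/N.
So P = 0.4016 / 4.239×10⁻⁶ = 94.74 kN, compressive.
σ_{bronze} = P / A = 94740 / 1950 = 48.58 MPa.

σ ≈ 48.6 MPa (compressive)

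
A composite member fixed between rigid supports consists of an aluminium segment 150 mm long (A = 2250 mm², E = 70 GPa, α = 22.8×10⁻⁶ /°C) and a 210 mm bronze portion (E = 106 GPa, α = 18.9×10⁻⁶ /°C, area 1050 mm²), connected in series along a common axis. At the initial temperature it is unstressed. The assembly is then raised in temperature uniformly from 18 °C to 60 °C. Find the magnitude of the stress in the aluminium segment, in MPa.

σ ≈ 48.6 MPa (compressive)

If the supports were absent, the total length change would be Σ αᵢΔT Lᵢ = 22.8×10⁻⁶×42×150 + 18.9×10⁻⁶×42×210 = 0.3103 mm.
The rigid supports impose zero overall length change; the single axial force P common to all segments must satisfy P Σ Lᵢ/(AᵢEᵢ) = δ_free.
The series flexibility is Σ Lᵢ/(AᵢEᵢ) = 150/(2250×70×10³) + 210/(1050×106×10³) = 2.839×10⁻⁶ mm/N.
P = 0.3103 / 2.839×10⁻⁶ = 109300 N = 109.3 kN, compressive.
σ_{aluminium} = P / A = 109300 / 2250 = 48.58 MPa.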